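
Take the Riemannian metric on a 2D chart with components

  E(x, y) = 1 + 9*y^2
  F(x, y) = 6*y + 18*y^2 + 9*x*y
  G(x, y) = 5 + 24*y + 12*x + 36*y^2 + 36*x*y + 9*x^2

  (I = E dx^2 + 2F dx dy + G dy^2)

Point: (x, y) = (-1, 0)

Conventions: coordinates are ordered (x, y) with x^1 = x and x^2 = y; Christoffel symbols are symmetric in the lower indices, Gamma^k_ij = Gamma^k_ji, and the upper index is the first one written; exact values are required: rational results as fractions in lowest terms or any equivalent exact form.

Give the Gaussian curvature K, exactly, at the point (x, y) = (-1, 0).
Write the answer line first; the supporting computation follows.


Answer: K = -9/4

E = 1, F = 0, G = 2, EG - F^2 = 2 at the point
E_x = 0, E_y = 0, F_x = 0, F_y = -3, G_x = -6, G_y = -12
E_yy = 18, F_xy = 9, G_xx = 18
Apply the Brioschi formula K = (det M1 - det M2)/(EG - F^2)^2 over the derivative matrices of E, F, G.
M1 = [[-E_yy/2 + F_xy - G_xx/2, E_x/2, F_x - E_y/2], [F_y - G_x/2, E, F], [G_y/2, F, G]] = [[-9, 0, 0], [0, 1, 0], [-6, 0, 2]]; det M1 = -18
M2 = [[0, E_y/2, G_x/2], [E_y/2, E, F], [G_x/2, F, G]] = [[0, 0, -3], [0, 1, 0], [-3, 0, 2]]; det M2 = -9
det M1 - det M2 = -9; K = -9 / (2)^2 = -9/4


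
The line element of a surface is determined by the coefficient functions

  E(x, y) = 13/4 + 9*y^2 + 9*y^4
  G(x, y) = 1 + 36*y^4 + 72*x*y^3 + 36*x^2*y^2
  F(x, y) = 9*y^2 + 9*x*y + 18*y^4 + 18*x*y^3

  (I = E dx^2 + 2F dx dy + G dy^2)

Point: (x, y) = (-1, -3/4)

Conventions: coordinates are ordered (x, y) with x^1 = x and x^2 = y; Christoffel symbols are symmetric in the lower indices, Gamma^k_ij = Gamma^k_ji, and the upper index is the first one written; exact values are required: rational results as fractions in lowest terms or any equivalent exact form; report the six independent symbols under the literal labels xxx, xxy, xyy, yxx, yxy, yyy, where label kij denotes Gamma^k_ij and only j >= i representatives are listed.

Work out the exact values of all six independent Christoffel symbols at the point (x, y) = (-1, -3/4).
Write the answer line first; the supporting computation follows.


Answer: Gamma_xxx = 0, Gamma_xxy = -3672/18733, Gamma_xyy = -12240/18733, Gamma_yxx = 0, Gamma_yxy = -9072/18733, Gamma_yyy = -30240/18733

E = 2857/256, F = 3213/128, G = 4033/64 at the point
E_x = 0, E_y = -459/16, F_x = -459/32, F_y = -333/4, G_x = -567/8, G_y = -945/4
EG - F^2 = 18733/256;  g^inv = (256/18733) * [[4033/64, -3213/128], [-3213/128, 2857/256]]
first-kind symbols [ij,l] = (1/2)(d_i g_jl + d_j g_il - d_l g_ij): [xx,x] = E_x/2 = 0, [xx,y] = F_x - E_y/2 = 0, [xy,x] = E_y/2 = -459/32, [xy,y] = G_x/2 = -567/16, [yy,x] = F_y - G_x/2 = -765/16, [yy,y] = G_y/2 = -945/8
Gamma^x_ij = (G*[ij,x] - F*[ij,y])/(EG - F^2), Gamma^y_ij = (E*[ij,y] - F*[ij,x])/(EG - F^2)


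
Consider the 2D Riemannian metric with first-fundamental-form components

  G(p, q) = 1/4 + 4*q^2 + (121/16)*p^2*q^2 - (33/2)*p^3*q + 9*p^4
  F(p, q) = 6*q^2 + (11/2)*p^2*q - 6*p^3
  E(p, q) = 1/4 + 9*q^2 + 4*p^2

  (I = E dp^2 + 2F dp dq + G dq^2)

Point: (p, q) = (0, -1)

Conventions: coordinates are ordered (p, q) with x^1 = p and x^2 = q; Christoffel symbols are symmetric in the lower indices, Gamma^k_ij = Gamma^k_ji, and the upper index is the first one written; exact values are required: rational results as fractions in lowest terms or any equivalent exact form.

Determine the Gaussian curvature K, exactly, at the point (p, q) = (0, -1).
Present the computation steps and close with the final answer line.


E = 37/4, F = 6, G = 17/4, EG - F^2 = 53/16 at the point
E_p = 0, E_q = -18, F_p = 0, F_q = -12, G_p = 0, G_q = -8
E_qq = 18, F_pq = 0, G_pp = 121/8
The intrinsic route: Brioschi's K = (det M1 - det M2)/(EG - F^2)^2.
M1 = [[-E_qq/2 + F_pq - G_pp/2, E_p/2, F_p - E_q/2], [F_q - G_p/2, E, F], [G_q/2, F, G]] = [[-265/16, 0, 9], [-12, 37/4, 6], [-4, 6, 17/4]]; det M1 = -94685/256
M2 = [[0, E_q/2, G_p/2], [E_q/2, E, F], [G_p/2, F, G]] = [[0, -9, 0], [-9, 37/4, 6], [0, 6, 17/4]]; det M2 = -1377/4
det M1 - det M2 = -6557/256; K = -6557/256 / (53/16)^2 = -6557/2809

Answer: K = -6557/2809


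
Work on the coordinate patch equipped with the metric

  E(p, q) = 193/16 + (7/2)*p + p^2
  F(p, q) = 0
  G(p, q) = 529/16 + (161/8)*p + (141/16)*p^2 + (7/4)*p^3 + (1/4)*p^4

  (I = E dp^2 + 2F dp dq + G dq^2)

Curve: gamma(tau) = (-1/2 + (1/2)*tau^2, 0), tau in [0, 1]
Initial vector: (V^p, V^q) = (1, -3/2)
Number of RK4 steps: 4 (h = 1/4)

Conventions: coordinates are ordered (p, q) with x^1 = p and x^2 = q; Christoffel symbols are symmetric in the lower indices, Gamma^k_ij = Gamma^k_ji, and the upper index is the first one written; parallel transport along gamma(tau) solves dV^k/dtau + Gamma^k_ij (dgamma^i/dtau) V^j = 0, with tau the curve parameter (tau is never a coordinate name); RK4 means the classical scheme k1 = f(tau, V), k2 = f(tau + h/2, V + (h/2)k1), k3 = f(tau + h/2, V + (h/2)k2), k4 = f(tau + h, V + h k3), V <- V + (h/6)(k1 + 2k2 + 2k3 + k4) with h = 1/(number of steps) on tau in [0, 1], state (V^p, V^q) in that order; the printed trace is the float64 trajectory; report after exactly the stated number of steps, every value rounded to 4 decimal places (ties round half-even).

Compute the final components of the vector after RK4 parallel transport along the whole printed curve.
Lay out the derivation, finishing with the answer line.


gamma'(tau) = (tau, 0); f(tau, V)^k = -Gamma^k_ij(gamma(tau)) gamma'^i(tau) V^j; h = 1/4; intermediate values shown to 6 dp
curve data and Christoffel symbols at the stage parameters:
  tau = 0.000000: gamma = (-0.500000, 0.000000), gamma' = (0.000000, 0.000000); Gamma_ppp = 0.118343, Gamma_ppq = 0.000000, Gamma_pqq = -0.591716, Gamma_qpp = 0.000000, Gamma_qpq = 0.250000, Gamma_qqq = 0.000000
  tau = 0.125000: gamma = (-0.492188, 0.000000), gamma' = (0.125000, 0.000000); Gamma_ppp = 0.118862, Gamma_ppq = 0.000000, Gamma_pqq = -0.595476, Gamma_qpp = 0.000000, Gamma_qpq = 0.251071, Gamma_qqq = 0.000000
  tau = 0.250000: gamma = (-0.468750, 0.000000), gamma' = (0.250000, 0.000000); Gamma_ppp = 0.120400, Gamma_ppq = 0.000000, Gamma_pqq = -0.606762, Gamma_qpp = 0.000000, Gamma_qpq = 0.254239, Gamma_qqq = 0.000000
  tau = 0.375000: gamma = (-0.429688, 0.000000), gamma' = (0.375000, 0.000000); Gamma_ppp = 0.122897, Gamma_ppq = 0.000000, Gamma_pqq = -0.625591, Gamma_qpp = 0.000000, Gamma_qpq = 0.259375, Gamma_qqq = 0.000000
  tau = 0.500000: gamma = (-0.375000, 0.000000), gamma' = (0.500000, 0.000000); Gamma_ppp = 0.126255, Gamma_ppq = 0.000000, Gamma_pqq = -0.651991, Gamma_qpp = 0.000000, Gamma_qpq = 0.266263, Gamma_qqq = 0.000000
  tau = 0.625000: gamma = (-0.304688, 0.000000), gamma' = (0.625000, 0.000000); Gamma_ppp = 0.130338, Gamma_ppq = 0.000000, Gamma_pqq = -0.685999, Gamma_qpp = 0.000000, Gamma_qpq = 0.274606, Gamma_qqq = 0.000000
  tau = 0.750000: gamma = (-0.218750, 0.000000), gamma' = (0.750000, 0.000000); Gamma_ppp = 0.134975, Gamma_ppq = 0.000000, Gamma_pqq = -0.727663, Gamma_qpp = 0.000000, Gamma_qpq = 0.284032, Gamma_qqq = 0.000000
  tau = 0.875000: gamma = (-0.117188, 0.000000), gamma' = (0.875000, 0.000000); Gamma_ppp = 0.139962, Gamma_ppq = 0.000000, Gamma_pqq = -0.777042, Gamma_qpp = 0.000000, Gamma_qpq = 0.294106, Gamma_qqq = 0.000000
  tau = 1.000000: gamma = (0.000000, 0.000000), gamma' = (1.000000, 0.000000); Gamma_ppp = 0.145078, Gamma_ppq = 0.000000, Gamma_pqq = -0.834197, Gamma_qpp = 0.000000, Gamma_qpq = 0.304348, Gamma_qqq = 0.000000
step 0: V^p = 1.0000, V^q = -1.5000
step 1: k1 = (0.000000, 0.000000), k2 = (-0.014858, 0.047076), k3 = (-0.014830, 0.046891), k4 = (-0.029988, 0.094595); V <- V + (h/6)(k1 + 2k2 + 2k3 + k4): V^p = 0.9963, V^q = -1.4882
step 2: k1 = (-0.029988, 0.094591), k2 = (-0.045742, 0.143603), k3 = (-0.045651, 0.143007), k4 = (-0.062172, 0.193370); V <- V + (h/6)(k1 + 2k2 + 2k3 + k4): V^p = 0.9848, V^q = -1.4523
step 3: k1 = (-0.062169, 0.193353), k2 = (-0.079592, 0.245116), k3 = (-0.079414, 0.244006), k4 = (-0.097685, 0.296390); V <- V + (h/6)(k1 + 2k2 + 2k3 + k4): V^p = 0.9649, V^q = -1.3912
step 4: k1 = (-0.097679, 0.296355), k2 = (-0.116674, 0.348476), k3 = (-0.116384, 0.346800), k4 = (-0.135766, 0.397015); V <- V + (h/6)(k1 + 2k2 + 2k3 + k4): V^p = 0.9358, V^q = -1.3043

Answer: V^p = 0.9358, V^q = -1.3043


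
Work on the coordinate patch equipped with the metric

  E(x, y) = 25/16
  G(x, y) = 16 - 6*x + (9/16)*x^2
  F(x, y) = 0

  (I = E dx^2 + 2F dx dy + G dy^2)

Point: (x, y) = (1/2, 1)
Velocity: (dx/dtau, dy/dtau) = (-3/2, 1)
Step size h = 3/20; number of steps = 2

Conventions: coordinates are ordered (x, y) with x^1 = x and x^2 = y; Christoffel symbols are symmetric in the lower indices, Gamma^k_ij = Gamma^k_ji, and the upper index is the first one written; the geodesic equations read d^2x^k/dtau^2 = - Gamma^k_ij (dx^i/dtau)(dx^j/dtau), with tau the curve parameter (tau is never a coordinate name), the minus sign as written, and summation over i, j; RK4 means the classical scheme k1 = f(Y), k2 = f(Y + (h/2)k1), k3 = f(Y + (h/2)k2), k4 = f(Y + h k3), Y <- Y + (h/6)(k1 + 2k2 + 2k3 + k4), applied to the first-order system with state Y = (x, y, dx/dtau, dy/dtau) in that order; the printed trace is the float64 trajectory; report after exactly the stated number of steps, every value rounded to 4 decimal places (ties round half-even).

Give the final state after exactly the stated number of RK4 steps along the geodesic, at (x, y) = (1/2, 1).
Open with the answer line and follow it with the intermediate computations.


Answer: x = -0.0212, y = 1.2720, dx/dtau = -1.9513, dy/dtau = 0.8148

f(Y) = (dx/dtau, dy/dtau, -Gamma^x_ij Y'^i Y'^j, -Gamma^y_ij Y'^i Y'^j) with the Gammas evaluated at the stage position; h = 0.150000; intermediate values shown to 6 dp
step 0: x = 0.5000, y = 1.0000, dx/dtau = -1.5000, dy/dtau = 1.0000
step 1:
  k1: at (x, y) = (0.500000, 1.000000), (dx/dtau, dy/dtau) = (-1.500000, 1.000000); Gamma_xxx = 0.000000, Gamma_xxy = 0.000000, Gamma_xyy = 1.740000, Gamma_yxx = 0.000000, Gamma_yxy = -0.206897, Gamma_yyy = 0.000000; k1 = (-1.500000, 1.000000, -1.740000, -0.620690)
  k2: at (x, y) = (0.387500, 1.075000), (dx/dtau, dy/dtau) = (-1.630500, 0.953448); Gamma_xxx = 0.000000, Gamma_xxy = 0.000000, Gamma_xyy = 1.780500, Gamma_yxx = 0.000000, Gamma_yxy = -0.202190, Gamma_yyy = 0.000000; k2 = (-1.630500, 0.953448, -1.618588, -0.628649)
  k3: at (x, y) = (0.377713, 1.071509), (dx/dtau, dy/dtau) = (-1.621394, 0.952851); Gamma_xxx = 0.000000, Gamma_xxy = 0.000000, Gamma_xyy = 1.784023, Gamma_yxx = 0.000000, Gamma_yxy = -0.201791, Gamma_yyy = 0.000000; k3 = (-1.621394, 0.952851, -1.619761, -0.623513)
  k4: at (x, y) = (0.256791, 1.142928), (dx/dtau, dy/dtau) = (-1.742964, 0.906473); Gamma_xxx = 0.000000, Gamma_xxy = 0.000000, Gamma_xyy = 1.827555, Gamma_yxx = 0.000000, Gamma_yxy = -0.196984, Gamma_yyy = 0.000000; k4 = (-1.742964, 0.906473, -1.501690, -0.622451)
  Y <- Y + (h/6)(k1 + 2k2 + 2k3 + k4): x = 0.2563, y = 1.1430, dx/dtau = -1.7430, dy/dtau = 0.9063
step 2:
  k1: at (x, y) = (0.256331, 1.142977), (dx/dtau, dy/dtau) = (-1.742960, 0.906313); Gamma_xxx = 0.000000, Gamma_xxy = 0.000000, Gamma_xyy = 1.827721, Gamma_yxx = 0.000000, Gamma_yxy = -0.196967, Gamma_yyy = 0.000000; k1 = (-1.742960, 0.906313, -1.501297, -0.622284)
  k2: at (x, y) = (0.125609, 1.210950), (dx/dtau, dy/dtau) = (-1.855557, 0.859642); Gamma_xxx = 0.000000, Gamma_xxy = 0.000000, Gamma_xyy = 1.874781, Gamma_yxx = 0.000000, Gamma_yxy = -0.192022, Gamma_yyy = 0.000000; k2 = (-1.855557, 0.859642, -1.385434, -0.612596)
  k3: at (x, y) = (0.117164, 1.207450), (dx/dtau, dy/dtau) = (-1.846867, 0.860369); Gamma_xxx = 0.000000, Gamma_xxy = 0.000000, Gamma_xyy = 1.877821, Gamma_yxx = 0.000000, Gamma_yxy = -0.191712, Gamma_yyy = 0.000000; k3 = (-1.846867, 0.860369, -1.390027, -0.609254)
  k4: at (x, y) = (-0.020699, 1.272032), (dx/dtau, dy/dtau) = (-1.951464, 0.814925); Gamma_xxx = 0.000000, Gamma_xxy = 0.000000, Gamma_xyy = 1.927452, Gamma_yxx = 0.000000, Gamma_yxy = -0.186775, Gamma_yyy = 0.000000; k4 = (-1.951464, 0.814925, -1.280027, -0.594056)
  Y <- Y + (h/6)(k1 + 2k2 + 2k3 + k4): x = -0.0212, y = 1.2720, dx/dtau = -1.9513, dy/dtau = 0.8148


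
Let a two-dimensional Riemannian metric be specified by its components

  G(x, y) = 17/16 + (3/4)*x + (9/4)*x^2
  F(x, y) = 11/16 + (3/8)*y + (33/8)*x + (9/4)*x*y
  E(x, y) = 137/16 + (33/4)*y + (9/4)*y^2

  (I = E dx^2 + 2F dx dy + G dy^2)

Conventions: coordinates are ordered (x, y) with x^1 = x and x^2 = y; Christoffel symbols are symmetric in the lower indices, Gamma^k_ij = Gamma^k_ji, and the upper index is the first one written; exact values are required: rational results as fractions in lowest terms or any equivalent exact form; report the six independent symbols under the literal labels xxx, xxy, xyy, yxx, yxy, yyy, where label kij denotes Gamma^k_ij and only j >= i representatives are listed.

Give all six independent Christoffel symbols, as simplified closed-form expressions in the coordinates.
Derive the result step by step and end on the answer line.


E = 137/16 + (33/4)*y + (9/4)*y^2; F = 11/16 + (3/8)*y + (33/8)*x + (9/4)*x*y; G = 17/16 + (3/4)*x + (9/4)*x^2
Gamma^k_ij = (1/2) g^{kl} (d_i g_jl + d_j g_il - d_l g_ij), with g^inv = (1/(EG-F^2)) [[G, -F], [-F, E]]
first partials: E_x = 0, E_y = 33/4 + (9/2)*y, F_x = 33/8 + (9/4)*y, F_y = 3/8 + (9/4)*x, G_x = 3/4 + (9/2)*x, G_y = 0
D = EG - F^2 = 69/8 + (33/4)*y + (3/4)*x + (9/4)*y^2 + (9/4)*x^2
expanded: Gamma^x_xx = (G E_x - 2F F_x + F E_y)/(2D), Gamma^x_xy = (G E_y - F G_x)/(2D), Gamma^x_yy = (2G F_y - G G_x - F G_y)/(2D), Gamma^y_xx = (2E F_x - E E_y - F E_x)/(2D), Gamma^y_xy = (E G_x - F E_y)/(2D), Gamma^y_yy = (E G_y - 2F F_y + F G_x)/(2D); substitute and cancel common factors

Answer: Gamma_xxx = 0, Gamma_xxy = (6*y + 11)/(6*x^2 + 2*x + 6*y^2 + 22*y + 23), Gamma_xyy = 0, Gamma_yxx = 0, Gamma_yxy = (6*x + 1)/(6*x^2 + 2*x + 6*y^2 + 22*y + 23), Gamma_yyy = 0


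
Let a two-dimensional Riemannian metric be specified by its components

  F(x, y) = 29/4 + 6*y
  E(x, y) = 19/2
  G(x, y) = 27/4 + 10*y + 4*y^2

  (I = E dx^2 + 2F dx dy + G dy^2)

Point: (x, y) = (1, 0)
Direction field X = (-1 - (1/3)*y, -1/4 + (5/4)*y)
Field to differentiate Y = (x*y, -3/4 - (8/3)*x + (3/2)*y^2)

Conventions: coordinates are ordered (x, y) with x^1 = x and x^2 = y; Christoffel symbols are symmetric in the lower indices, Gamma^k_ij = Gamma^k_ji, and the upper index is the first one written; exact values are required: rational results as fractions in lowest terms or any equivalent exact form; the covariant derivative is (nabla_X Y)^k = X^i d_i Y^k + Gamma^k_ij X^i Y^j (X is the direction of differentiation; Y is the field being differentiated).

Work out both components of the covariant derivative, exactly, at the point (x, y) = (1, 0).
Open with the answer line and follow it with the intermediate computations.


Answer: (nabla_X Y)^x = 71/1110, (nabla_X Y)^y = 548/185

E = 19/2, F = 29/4, G = 27/4 at the point
E_x = 0, E_y = 0, F_x = 0, F_y = 6, G_x = 0, G_y = 10
EG - F^2 = 185/16;  g^inv = (16/185) * [[27/4, -29/4], [-29/4, 19/2]]
first-kind symbols [ij,l] = (1/2)(d_i g_jl + d_j g_il - d_l g_ij): [xx,x] = E_x/2 = 0, [xx,y] = F_x - E_y/2 = 0, [xy,x] = E_y/2 = 0, [xy,y] = G_x/2 = 0, [yy,x] = F_y - G_x/2 = 6, [yy,y] = G_y/2 = 5
Gamma^x_ij = (G*[ij,x] - F*[ij,y])/(EG - F^2), Gamma^y_ij = (E*[ij,y] - F*[ij,x])/(EG - F^2)
Gamma_xxx = 0, Gamma_xxy = 0, Gamma_xyy = 68/185, Gamma_yxx = 0, Gamma_yxy = 0, Gamma_yyy = 64/185
X = (-1, -1/4), Y = (0, -41/12) at the point


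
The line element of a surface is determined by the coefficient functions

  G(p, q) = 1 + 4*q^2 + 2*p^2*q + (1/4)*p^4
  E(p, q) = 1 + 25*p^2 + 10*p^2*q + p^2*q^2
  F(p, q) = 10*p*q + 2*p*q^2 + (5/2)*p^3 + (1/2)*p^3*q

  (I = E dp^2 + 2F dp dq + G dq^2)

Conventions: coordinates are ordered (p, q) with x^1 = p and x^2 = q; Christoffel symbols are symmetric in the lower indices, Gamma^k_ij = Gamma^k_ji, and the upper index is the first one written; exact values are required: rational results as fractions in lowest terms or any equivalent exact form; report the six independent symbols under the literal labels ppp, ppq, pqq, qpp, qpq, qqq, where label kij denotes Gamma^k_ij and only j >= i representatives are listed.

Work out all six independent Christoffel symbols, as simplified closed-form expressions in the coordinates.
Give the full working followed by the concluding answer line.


E = 1 + 25*p^2 + 10*p^2*q + p^2*q^2; F = 10*p*q + 2*p*q^2 + (5/2)*p^3 + (1/2)*p^3*q; G = 1 + 4*q^2 + 2*p^2*q + (1/4)*p^4
Gamma^k_ij = (1/2) g^{kl} (d_i g_jl + d_j g_il - d_l g_ij), with g^inv = (1/(EG-F^2)) [[G, -F], [-F, E]]
first partials: E_p = 50*p + 20*p*q + 2*p*q^2, E_q = 10*p^2 + 2*p^2*q, F_p = 10*q + 2*q^2 + (15/2)*p^2 + (3/2)*p^2*q, F_q = 10*p + 4*p*q + (1/2)*p^3, G_p = 4*p*q + p^3, G_q = 8*q + 2*p^2
D = EG - F^2 = 1 + 4*q^2 + 25*p^2 + 12*p^2*q + p^2*q^2 + (1/4)*p^4
expanded: Gamma^p_pp = (G E_p - 2F F_p + F E_q)/(2D), Gamma^p_pq = (G E_q - F G_p)/(2D), Gamma^p_qq = (2G F_q - G G_p - F G_q)/(2D), Gamma^q_pp = (2E F_p - E E_q - F E_p)/(2D), Gamma^q_pq = (E G_p - F E_q)/(2D), Gamma^q_qq = (E G_q - 2F F_q + F G_p)/(2D); substitute and cancel common factors

Answer: Gamma_ppp = (4*p*q^2 + 40*p*q + 100*p)/(p^4 + 4*p^2*q^2 + 48*p^2*q + 100*p^2 + 16*q^2 + 4), Gamma_ppq = (4*p^2*q + 20*p^2)/(p^4 + 4*p^2*q^2 + 48*p^2*q + 100*p^2 + 16*q^2 + 4), Gamma_pqq = (8*p*q + 40*p)/(p^4 + 4*p^2*q^2 + 48*p^2*q + 100*p^2 + 16*q^2 + 4), Gamma_qpp = (2*p^2*q + 10*p^2 + 8*q^2 + 40*q)/(p^4 + 4*p^2*q^2 + 48*p^2*q + 100*p^2 + 16*q^2 + 4), Gamma_qpq = (2*p^3 + 8*p*q)/(p^4 + 4*p^2*q^2 + 48*p^2*q + 100*p^2 + 16*q^2 + 4), Gamma_qqq = (4*p^2 + 16*q)/(p^4 + 4*p^2*q^2 + 48*p^2*q + 100*p^2 + 16*q^2 + 4)


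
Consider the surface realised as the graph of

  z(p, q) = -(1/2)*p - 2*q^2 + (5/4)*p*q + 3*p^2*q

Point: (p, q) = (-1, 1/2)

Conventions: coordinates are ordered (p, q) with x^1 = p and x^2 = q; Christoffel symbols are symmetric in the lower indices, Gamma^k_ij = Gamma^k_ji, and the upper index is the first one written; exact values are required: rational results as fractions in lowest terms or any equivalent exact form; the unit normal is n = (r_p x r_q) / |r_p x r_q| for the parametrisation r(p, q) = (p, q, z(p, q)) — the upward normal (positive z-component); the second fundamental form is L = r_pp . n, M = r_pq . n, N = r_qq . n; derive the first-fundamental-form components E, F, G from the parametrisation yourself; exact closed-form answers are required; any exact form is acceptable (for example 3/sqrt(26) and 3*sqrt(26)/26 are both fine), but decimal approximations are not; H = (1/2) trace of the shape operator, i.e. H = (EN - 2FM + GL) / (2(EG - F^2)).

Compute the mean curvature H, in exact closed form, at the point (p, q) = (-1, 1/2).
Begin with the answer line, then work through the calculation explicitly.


Answer: H = -2308*sqrt(597)/118803

z_p = -23/8, z_q = -1/4, z_pp = 3, z_pq = -19/4, z_qq = -4
E = 593/64, F = 23/32, G = 17/16; answer radicand W^2 = 597/64
unnormalised second-form numerators: l = 3, m = -19/4, n = -4; L = l/sqrt(597/64), and similarly M = m/sqrt(W^2), N = n/sqrt(W^2)
H = (E*n - 2*F*m + G*l) / (2*(EG - F^2)*sqrt(W^2)); E*n - 2*F*m + G*l = -1731/64, EG - F^2 = 597/64, so H = (-577/398)/sqrt(597/64)


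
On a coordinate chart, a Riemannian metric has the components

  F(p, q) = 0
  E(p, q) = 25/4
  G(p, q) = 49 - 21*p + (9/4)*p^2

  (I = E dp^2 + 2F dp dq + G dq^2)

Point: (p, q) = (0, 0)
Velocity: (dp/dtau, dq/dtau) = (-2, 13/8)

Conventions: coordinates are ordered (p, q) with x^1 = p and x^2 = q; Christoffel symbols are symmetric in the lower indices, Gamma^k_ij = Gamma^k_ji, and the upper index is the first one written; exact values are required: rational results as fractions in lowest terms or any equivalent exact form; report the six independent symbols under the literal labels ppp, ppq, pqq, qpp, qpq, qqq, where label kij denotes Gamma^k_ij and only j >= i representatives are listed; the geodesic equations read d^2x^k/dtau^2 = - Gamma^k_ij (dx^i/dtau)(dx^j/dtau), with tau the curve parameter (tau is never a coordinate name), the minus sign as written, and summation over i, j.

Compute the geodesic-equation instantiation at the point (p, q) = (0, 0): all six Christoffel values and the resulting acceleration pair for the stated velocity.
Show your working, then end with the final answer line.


E = 25/4, F = 0, G = 49 at the point
E_p = 0, E_q = 0, F_p = 0, F_q = 0, G_p = -21, G_q = 0
EG - F^2 = 1225/4;  g^inv = (4/1225) * [[49, 0], [0, 25/4]]
first-kind symbols [ij,l] = (1/2)(d_i g_jl + d_j g_il - d_l g_ij): [pp,p] = E_p/2 = 0, [pp,q] = F_p - E_q/2 = 0, [pq,p] = E_q/2 = 0, [pq,q] = G_p/2 = -21/2, [qq,p] = F_q - G_p/2 = 21/2, [qq,q] = G_q/2 = 0
Gamma^p_ij = (G*[ij,p] - F*[ij,q])/(EG - F^2), Gamma^q_ij = (E*[ij,q] - F*[ij,p])/(EG - F^2)
Gamma_ppp = 0, Gamma_ppq = 0, Gamma_pqq = 42/25, Gamma_qpp = 0, Gamma_qpq = -3/14, Gamma_qqq = 0
d^2p/dtau^2 = -(Gamma_ppp*(-2)^2 + 2*Gamma_ppq*(-2)*(13/8) + Gamma_pqq*(13/8)^2) = -3549/800
d^2q/dtau^2 = -(Gamma_qpp*(-2)^2 + 2*Gamma_qpq*(-2)*(13/8) + Gamma_qqq*(13/8)^2) = -39/28

Answer: Gamma_ppp = 0, Gamma_ppq = 0, Gamma_pqq = 42/25, Gamma_qpp = 0, Gamma_qpq = -3/14, Gamma_qqq = 0; accelerations (d^2p/dtau^2, d^2q/dtau^2) = (-3549/800, -39/28)


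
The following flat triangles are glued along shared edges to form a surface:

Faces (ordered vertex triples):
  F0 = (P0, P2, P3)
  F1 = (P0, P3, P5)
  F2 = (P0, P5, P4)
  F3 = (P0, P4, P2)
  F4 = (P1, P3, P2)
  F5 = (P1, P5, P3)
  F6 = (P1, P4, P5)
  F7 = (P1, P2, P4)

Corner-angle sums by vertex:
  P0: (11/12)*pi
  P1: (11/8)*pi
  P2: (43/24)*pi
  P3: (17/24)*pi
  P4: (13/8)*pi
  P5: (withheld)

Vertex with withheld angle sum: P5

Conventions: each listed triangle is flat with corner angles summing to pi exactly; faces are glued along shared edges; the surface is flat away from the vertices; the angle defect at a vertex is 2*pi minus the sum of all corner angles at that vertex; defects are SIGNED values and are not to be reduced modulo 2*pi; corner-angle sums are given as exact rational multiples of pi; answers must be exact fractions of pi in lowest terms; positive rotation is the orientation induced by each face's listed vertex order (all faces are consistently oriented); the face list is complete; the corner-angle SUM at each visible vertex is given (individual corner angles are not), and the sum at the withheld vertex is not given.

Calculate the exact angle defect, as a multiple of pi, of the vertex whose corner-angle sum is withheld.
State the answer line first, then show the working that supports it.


Answer: defect(P5) = (5/12)*pi

V = 6, E = 12, F = 8; chi = V - E + F = 2
Gauss-Bonnet: total defect = 2*pi*chi = 4*pi; visible defects sum to (43/12)*pi


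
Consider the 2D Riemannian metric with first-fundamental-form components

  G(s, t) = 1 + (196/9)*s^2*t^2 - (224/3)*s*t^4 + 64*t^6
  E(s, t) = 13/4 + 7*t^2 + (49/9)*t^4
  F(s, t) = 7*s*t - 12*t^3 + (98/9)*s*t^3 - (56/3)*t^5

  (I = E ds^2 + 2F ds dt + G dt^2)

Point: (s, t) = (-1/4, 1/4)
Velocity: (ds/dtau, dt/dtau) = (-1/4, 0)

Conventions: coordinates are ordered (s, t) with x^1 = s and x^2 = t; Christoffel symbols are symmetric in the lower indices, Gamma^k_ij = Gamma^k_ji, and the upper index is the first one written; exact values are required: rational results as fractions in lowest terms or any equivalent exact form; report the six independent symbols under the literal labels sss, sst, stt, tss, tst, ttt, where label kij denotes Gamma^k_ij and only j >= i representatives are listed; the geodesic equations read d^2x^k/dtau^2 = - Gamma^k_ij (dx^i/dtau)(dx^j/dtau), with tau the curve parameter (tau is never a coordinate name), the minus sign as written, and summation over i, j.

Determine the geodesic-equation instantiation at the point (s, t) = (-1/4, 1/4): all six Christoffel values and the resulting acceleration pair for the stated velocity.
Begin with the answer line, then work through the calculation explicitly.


Answer: Gamma_sss = 0, Gamma_sst = 4424/8945, Gamma_stt = -10112/8945, Gamma_tss = 0, Gamma_tst = -224/1789, Gamma_ttt = 512/1789; accelerations (d^2s/dtau^2, d^2t/dtau^2) = (0, 0)

E = 8545/2304, F = -395/576, G = 169/144 at the point
E_s = 0, E_t = 553/144, F_s = 553/288, F_t = -39/8, G_s = -35/36, G_t = 20/9
EG - F^2 = 8945/2304;  g^inv = (2304/8945) * [[169/144, 395/576], [395/576, 8545/2304]]
first-kind symbols [ij,l] = (1/2)(d_i g_jl + d_j g_il - d_l g_ij): [ss,s] = E_s/2 = 0, [ss,t] = F_s - E_t/2 = 0, [st,s] = E_t/2 = 553/288, [st,t] = G_s/2 = -35/72, [tt,s] = F_t - G_s/2 = -79/18, [tt,t] = G_t/2 = 10/9
Gamma^s_ij = (G*[ij,s] - F*[ij,t])/(EG - F^2), Gamma^t_ij = (E*[ij,t] - F*[ij,s])/(EG - F^2)
Gamma_sss = 0, Gamma_sst = 4424/8945, Gamma_stt = -10112/8945, Gamma_tss = 0, Gamma_tst = -224/1789, Gamma_ttt = 512/1789
d^2s/dtau^2 = -(Gamma_sss*(-1/4)^2 + 2*Gamma_sst*(-1/4)*(0) + Gamma_stt*(0)^2) = 0
d^2t/dtau^2 = -(Gamma_tss*(-1/4)^2 + 2*Gamma_tst*(-1/4)*(0) + Gamma_ttt*(0)^2) = 0


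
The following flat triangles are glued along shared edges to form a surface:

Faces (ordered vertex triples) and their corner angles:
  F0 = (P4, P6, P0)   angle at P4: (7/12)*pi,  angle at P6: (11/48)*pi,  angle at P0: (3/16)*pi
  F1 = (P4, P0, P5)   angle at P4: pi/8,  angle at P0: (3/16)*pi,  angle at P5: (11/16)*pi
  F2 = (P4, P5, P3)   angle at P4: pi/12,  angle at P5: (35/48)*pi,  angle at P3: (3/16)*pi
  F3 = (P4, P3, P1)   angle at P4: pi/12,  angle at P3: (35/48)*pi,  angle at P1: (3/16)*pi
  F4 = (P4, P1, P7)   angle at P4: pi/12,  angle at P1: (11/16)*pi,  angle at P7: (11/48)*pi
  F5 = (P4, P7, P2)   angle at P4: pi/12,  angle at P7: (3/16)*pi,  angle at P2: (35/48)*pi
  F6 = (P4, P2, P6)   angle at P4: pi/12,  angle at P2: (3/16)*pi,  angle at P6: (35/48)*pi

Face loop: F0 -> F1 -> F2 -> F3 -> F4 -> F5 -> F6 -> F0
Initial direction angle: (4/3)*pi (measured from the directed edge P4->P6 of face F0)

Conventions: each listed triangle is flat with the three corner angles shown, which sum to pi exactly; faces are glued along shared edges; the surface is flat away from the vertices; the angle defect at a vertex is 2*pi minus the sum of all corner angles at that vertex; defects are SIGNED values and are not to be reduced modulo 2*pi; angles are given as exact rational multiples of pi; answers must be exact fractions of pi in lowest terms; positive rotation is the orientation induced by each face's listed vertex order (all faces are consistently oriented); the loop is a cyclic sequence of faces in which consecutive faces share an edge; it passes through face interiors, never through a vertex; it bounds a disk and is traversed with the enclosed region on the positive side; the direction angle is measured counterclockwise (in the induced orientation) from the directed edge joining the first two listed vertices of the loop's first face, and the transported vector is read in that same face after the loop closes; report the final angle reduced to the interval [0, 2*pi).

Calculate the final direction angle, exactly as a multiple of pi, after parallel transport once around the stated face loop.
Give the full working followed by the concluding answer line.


enclosed vertex P4: corner angles sum to (9/8)*pi, defect = 2*pi - (9/8)*pi = (7/8)*pi
summing the enclosed defects onto the initial angle, mod 2*pi in the induced orientation:
final angle = (4/3)*pi + (7/8)*pi = (5/24)*pi (mod 2*pi)

Answer: final direction angle = (5/24)*pi


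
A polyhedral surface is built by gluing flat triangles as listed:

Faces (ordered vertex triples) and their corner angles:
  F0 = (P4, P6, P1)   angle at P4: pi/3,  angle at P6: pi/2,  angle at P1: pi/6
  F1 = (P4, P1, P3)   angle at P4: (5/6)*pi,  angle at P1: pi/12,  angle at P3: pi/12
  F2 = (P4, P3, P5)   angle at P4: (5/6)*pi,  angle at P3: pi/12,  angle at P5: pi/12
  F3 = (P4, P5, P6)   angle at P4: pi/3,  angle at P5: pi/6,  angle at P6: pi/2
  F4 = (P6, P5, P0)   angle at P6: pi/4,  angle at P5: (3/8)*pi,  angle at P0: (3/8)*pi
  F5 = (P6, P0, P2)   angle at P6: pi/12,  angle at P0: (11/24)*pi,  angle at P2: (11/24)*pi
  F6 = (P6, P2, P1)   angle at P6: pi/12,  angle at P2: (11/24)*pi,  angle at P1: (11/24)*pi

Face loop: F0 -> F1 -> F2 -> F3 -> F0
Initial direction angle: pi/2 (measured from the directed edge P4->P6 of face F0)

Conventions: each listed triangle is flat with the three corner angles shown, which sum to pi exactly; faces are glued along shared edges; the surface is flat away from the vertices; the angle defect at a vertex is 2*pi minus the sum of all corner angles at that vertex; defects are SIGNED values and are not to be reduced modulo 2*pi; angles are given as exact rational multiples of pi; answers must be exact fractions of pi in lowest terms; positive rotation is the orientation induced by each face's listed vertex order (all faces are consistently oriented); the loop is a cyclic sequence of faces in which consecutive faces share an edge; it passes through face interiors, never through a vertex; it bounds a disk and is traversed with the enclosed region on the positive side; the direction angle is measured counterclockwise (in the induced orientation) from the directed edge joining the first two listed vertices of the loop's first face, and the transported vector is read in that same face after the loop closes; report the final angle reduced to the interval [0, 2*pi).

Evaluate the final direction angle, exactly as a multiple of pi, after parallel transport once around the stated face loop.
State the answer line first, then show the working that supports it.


Answer: final direction angle = pi/6

enclosed vertex P4: corner angles sum to (7/3)*pi, defect = 2*pi - (7/3)*pi = -pi/3
final direction = starting direction + enclosed defect total, reduced mod 2*pi (induced orientation)
final angle = pi/2 - pi/3 = pi/6 (mod 2*pi)


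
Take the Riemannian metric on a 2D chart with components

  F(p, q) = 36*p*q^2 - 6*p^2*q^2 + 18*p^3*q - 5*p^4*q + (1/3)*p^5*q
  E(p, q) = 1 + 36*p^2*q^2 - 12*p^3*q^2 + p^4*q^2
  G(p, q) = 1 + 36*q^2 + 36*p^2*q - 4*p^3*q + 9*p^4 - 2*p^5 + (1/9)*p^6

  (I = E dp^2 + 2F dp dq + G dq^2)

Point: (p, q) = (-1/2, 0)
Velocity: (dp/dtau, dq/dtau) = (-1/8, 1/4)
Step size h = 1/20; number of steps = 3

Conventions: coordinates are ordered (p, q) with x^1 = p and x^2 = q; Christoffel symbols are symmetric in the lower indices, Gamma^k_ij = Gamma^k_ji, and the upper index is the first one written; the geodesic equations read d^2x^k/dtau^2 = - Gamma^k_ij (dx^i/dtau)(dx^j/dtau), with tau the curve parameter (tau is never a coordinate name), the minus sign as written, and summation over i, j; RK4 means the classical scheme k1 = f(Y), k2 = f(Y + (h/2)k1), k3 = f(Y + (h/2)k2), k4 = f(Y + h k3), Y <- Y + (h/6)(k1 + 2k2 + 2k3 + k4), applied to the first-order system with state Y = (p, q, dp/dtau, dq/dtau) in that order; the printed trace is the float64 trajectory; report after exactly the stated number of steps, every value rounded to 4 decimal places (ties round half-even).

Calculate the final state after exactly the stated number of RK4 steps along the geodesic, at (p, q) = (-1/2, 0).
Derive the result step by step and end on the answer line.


f(Y) = (dp/dtau, dq/dtau, -Gamma^p_ij Y'^i Y'^j, -Gamma^q_ij Y'^i Y'^j) with the Gammas evaluated at the stage position; h = 0.050000; intermediate values shown to 6 dp
step 0: p = -0.5000, q = 0.0000, dp/dtau = -0.1250, dq/dtau = 0.2500
step 1:
  k1: at (p, q) = (-0.500000, 0.000000), (dp/dtau, dq/dtau) = (-0.125000, 0.250000); Gamma_ppp = 0.000000, Gamma_ppq = 0.000000, Gamma_pqq = 0.000000, Gamma_qpp = 0.000000, Gamma_qpq = -1.581644, Gamma_qqq = 2.919957; k1 = (-0.125000, 0.250000, 0.000000, -0.281350)
  k2: at (p, q) = (-0.503125, 0.006250), (dp/dtau, dq/dtau) = (-0.125000, 0.242966); Gamma_ppp = -0.000525, Gamma_ppq = 0.039243, Gamma_pqq = -0.071965, Gamma_qpp = 0.021558, Gamma_qpq = -1.610779, Gamma_qqq = 2.953856; k2 = (-0.125000, 0.242966, 0.006640, -0.272552)
  k3: at (p, q) = (-0.503125, 0.006074), (dp/dtau, dq/dtau) = (-0.124834, 0.243186); Gamma_ppp = -0.000497, Gamma_ppq = 0.038180, Gamma_pqq = -0.070014, Gamma_qpp = 0.020947, Gamma_qpq = -1.610448, Gamma_qqq = 2.953249; k3 = (-0.124834, 0.243186, 0.006466, -0.272760)
  k4: at (p, q) = (-0.506242, 0.012159), (dp/dtau, dq/dtau) = (-0.124677, 0.236362); Gamma_ppp = -0.001913, Gamma_ppq = 0.073904, Gamma_pqq = -0.134627, Gamma_qpp = 0.042280, Gamma_qpq = -1.633193, Gamma_qqq = 2.975093; k4 = (-0.124677, 0.236362, 0.011907, -0.263123)
  Y <- Y + (h/6)(k1 + 2k2 + 2k3 + k4): p = -0.5062, q = 0.0122, dp/dtau = -0.1247, dq/dtau = 0.2364
step 2:
  k1: at (p, q) = (-0.506245, 0.012156), (dp/dtau, dq/dtau) = (-0.124682, 0.236374); Gamma_ppp = -0.001912, Gamma_ppq = 0.073883, Gamma_pqq = -0.134588, Gamma_qpp = 0.042266, Gamma_qpq = -1.633201, Gamma_qqq = 2.975089; k1 = (-0.124682, 0.236374, 0.011904, -0.263150)
  k2: at (p, q) = (-0.509362, 0.018065), (dp/dtau, dq/dtau) = (-0.124385, 0.229795); Gamma_ppp = -0.004061, Gamma_ppq = 0.106202, Gamma_pqq = -0.192186, Gamma_qpp = 0.063112, Gamma_qpq = -1.650382, Gamma_qqq = 2.986559; k2 = (-0.124385, 0.229795, 0.016283, -0.253030)
  k3: at (p, q) = (-0.509354, 0.017900), (dp/dtau, dq/dtau) = (-0.124275, 0.230048); Gamma_ppp = -0.003992, Gamma_ppq = 0.105342, Gamma_pqq = -0.190631, Gamma_qpp = 0.062535, Gamma_qpq = -1.650281, Gamma_qqq = 2.986423; k3 = (-0.124275, 0.230048, 0.016174, -0.253375)
  k4: at (p, q) = (-0.512458, 0.023658), (dp/dtau, dq/dtau) = (-0.123874, 0.223705); Gamma_ppp = -0.006708, Gamma_ppq = 0.134703, Gamma_pqq = -0.242173, Gamma_qpp = 0.082806, Gamma_qpq = -1.662816, Gamma_qqq = 2.989454; k4 = (-0.123874, 0.223705, 0.019688, -0.243032)
  Y <- Y + (h/6)(k1 + 2k2 + 2k3 + k4): p = -0.5125, q = 0.0237, dp/dtau = -0.1239, dq/dtau = 0.2237
step 3:
  k1: at (p, q) = (-0.512460, 0.023654), (dp/dtau, dq/dtau) = (-0.123878, 0.223716); Gamma_ppp = -0.006706, Gamma_ppq = 0.134682, Gamma_pqq = -0.242134, Gamma_qpp = 0.082790, Gamma_qpq = -1.662823, Gamma_qqq = 2.989456; k1 = (-0.123878, 0.223716, 0.019686, -0.243055)
  k2: at (p, q) = (-0.515557, 0.029247), (dp/dtau, dq/dtau) = (-0.123386, 0.217640); Gamma_ppp = -0.009869, Gamma_ppq = 0.161209, Gamma_pqq = -0.287948, Gamma_qpp = 0.102316, Gamma_qpq = -1.671370, Gamma_qqq = 2.985351; k2 = (-0.123386, 0.217640, 0.022448, -0.232730)
  k3: at (p, q) = (-0.515545, 0.029095), (dp/dtau, dq/dtau) = (-0.123317, 0.217898); Gamma_ppp = -0.009776, Gamma_ppq = 0.160524, Gamma_pqq = -0.286730, Gamma_qpp = 0.101790, Gamma_qpq = -1.671429, Gamma_qqq = 2.985534; k3 = (-0.123317, 0.217898, 0.022389, -0.233123)
  k4: at (p, q) = (-0.518626, 0.034549), (dp/dtau, dq/dtau) = (-0.122759, 0.212060); Gamma_ppp = -0.013277, Gamma_ppq = 0.184625, Gamma_pqq = -0.327666, Gamma_qpp = 0.120578, Gamma_qpq = -1.676670, Gamma_qqq = 2.975695; k4 = (-0.122759, 0.212060, 0.024547, -0.222927)
  Y <- Y + (h/6)(k1 + 2k2 + 2k3 + k4): p = -0.5186, q = 0.0345, dp/dtau = -0.1228, dq/dtau = 0.2121

Answer: p = -0.5186, q = 0.0345, dp/dtau = -0.1228, dq/dtau = 0.2121


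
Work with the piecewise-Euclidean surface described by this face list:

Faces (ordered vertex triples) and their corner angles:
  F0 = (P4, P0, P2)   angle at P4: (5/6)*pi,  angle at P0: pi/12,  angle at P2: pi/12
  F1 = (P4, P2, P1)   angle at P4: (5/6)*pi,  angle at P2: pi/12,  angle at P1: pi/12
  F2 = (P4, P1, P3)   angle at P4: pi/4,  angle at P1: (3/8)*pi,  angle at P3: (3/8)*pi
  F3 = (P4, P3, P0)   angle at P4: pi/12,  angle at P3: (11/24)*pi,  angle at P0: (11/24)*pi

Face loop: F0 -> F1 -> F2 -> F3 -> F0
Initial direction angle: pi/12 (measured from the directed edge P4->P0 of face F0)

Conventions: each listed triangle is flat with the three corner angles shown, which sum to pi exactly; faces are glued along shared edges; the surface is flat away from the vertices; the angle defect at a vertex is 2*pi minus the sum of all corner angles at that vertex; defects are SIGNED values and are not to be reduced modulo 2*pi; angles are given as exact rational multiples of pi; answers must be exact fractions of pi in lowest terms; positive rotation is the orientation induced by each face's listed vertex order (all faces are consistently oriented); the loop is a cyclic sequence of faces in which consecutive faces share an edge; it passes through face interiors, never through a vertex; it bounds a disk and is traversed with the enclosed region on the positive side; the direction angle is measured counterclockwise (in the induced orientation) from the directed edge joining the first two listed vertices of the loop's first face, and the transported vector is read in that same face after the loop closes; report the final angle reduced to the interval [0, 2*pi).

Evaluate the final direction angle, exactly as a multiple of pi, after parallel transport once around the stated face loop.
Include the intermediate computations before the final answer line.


enclosed vertex P4: corner angles sum to 2*pi, defect = 2*pi - 2*pi = 0
the final direction is the initial angle plus the enclosed defects, taken mod 2*pi in the induced orientation
final angle = pi/12 + 0 = pi/12 (mod 2*pi)

Answer: final direction angle = pi/12


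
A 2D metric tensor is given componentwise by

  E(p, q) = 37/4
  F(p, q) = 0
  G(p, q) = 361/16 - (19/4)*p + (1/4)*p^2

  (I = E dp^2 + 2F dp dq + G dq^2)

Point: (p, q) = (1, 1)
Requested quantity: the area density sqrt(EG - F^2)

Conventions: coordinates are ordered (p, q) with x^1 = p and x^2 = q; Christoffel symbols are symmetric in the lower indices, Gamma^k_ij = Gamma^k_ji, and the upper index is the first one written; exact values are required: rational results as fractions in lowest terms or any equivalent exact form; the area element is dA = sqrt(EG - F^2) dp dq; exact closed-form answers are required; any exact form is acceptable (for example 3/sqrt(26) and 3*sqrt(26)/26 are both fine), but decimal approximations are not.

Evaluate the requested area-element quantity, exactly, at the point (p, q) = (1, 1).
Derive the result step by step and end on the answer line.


E = 37/4, F = 0, G = 289/16; EG - F^2 = 10693/64

Answer: sqrt(EG - F^2) = 17*sqrt(37)/8


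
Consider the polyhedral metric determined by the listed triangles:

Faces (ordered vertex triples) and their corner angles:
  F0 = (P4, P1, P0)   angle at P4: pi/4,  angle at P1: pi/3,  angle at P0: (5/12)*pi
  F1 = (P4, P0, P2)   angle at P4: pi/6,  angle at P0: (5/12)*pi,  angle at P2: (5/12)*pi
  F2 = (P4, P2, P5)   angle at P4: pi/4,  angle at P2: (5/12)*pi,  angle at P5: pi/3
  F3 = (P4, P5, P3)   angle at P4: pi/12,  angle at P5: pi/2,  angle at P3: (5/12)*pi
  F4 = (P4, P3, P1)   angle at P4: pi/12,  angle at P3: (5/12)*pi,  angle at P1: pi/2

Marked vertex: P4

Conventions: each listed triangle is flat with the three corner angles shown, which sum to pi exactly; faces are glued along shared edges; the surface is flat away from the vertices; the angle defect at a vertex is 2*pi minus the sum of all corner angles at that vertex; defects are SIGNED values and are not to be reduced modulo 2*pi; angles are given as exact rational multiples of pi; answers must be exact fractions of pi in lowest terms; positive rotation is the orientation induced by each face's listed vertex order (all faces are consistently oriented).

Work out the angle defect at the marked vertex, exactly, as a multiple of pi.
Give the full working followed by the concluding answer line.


Sum of corner angles at P4: (5/6)*pi
defect = 2*pi - (5/6)*pi

Answer: defect(P4) = (7/6)*pi


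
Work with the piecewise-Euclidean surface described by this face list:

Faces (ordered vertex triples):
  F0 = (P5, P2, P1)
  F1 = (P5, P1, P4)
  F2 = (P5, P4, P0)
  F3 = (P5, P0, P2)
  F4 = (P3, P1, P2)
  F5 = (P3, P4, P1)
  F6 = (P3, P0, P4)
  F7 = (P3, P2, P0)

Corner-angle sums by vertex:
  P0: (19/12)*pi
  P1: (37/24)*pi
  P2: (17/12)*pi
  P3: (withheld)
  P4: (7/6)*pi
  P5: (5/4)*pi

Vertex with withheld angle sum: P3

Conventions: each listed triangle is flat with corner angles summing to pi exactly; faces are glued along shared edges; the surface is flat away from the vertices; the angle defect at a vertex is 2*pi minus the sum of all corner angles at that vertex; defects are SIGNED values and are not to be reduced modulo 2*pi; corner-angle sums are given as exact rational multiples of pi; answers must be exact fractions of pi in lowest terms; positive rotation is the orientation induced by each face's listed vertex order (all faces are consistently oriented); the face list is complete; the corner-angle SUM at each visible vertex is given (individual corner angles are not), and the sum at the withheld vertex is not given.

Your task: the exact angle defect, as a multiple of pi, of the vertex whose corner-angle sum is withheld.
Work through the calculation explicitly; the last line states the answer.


V = 6, E = 12, F = 8; chi = V - E + F = 2
Gauss-Bonnet: total defect = 2*pi*chi = 4*pi; visible defects sum to (73/24)*pi

Answer: defect(P3) = (23/24)*pi
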